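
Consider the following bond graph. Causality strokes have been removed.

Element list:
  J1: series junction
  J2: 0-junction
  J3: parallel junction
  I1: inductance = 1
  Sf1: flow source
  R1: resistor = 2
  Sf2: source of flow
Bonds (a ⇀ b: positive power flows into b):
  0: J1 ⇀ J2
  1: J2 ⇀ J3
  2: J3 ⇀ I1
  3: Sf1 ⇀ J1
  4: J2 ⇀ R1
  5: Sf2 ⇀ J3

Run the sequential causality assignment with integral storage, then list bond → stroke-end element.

#3 stroke at Sf1  (source Sf1 imposes f)
#5 stroke at Sf2  (Sf2 fixes flow; stroke at Sf2)
#0 stroke at J1  (common-f at J1 fixed by 3)
#2 stroke at I1  (prefer integral on I1)
#1 stroke at J3  (J3 needs exactly one e-in)
#4 stroke at J2  (only one effort-in slot at J2)

b0 |J1
b1 |J3
b2 |I1
b3 |Sf1
b4 |J2
b5 |Sf2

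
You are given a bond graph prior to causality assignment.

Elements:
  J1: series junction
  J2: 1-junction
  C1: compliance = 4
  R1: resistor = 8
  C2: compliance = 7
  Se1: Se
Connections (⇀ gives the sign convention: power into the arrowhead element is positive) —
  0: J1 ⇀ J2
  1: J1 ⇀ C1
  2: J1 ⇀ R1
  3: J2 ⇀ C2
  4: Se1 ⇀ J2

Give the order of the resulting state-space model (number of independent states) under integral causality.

2  (C1, C2 all integral)

b4 stroke→J2  (Se1: effort source, stroke at far end)
b1 stroke→J1  (C1: C, integral causality)
b3 stroke→J2  (C2 outputs effort q/C2)
b0 stroke→J1  (J2 needs exactly one f-in)
b2 stroke→R1  (J1: last free bond brings flow in)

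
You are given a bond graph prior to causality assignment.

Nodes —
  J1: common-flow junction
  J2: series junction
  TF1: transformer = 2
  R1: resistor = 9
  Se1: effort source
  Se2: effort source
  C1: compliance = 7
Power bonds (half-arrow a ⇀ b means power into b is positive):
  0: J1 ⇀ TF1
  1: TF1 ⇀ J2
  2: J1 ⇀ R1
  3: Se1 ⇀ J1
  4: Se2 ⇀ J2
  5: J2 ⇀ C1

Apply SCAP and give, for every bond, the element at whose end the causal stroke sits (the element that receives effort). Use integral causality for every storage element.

bond 0 |J1
bond 1 |TF1
bond 2 |R1
bond 3 |J1
bond 4 |J2
bond 5 |J2

bond 3 stroke at J1  (Se1: effort source, stroke at far end)
bond 4 stroke at J2  (Se2 (Se) sets effort on bond)
bond 5 stroke at J2  (C1 integral (e out))
bond 1 stroke at TF1  (J2 needs exactly one f-in)
bond 0 stroke at J1  (TF1: transformer flips bond 1)
bond 2 stroke at R1  (J1: last free bond brings flow in)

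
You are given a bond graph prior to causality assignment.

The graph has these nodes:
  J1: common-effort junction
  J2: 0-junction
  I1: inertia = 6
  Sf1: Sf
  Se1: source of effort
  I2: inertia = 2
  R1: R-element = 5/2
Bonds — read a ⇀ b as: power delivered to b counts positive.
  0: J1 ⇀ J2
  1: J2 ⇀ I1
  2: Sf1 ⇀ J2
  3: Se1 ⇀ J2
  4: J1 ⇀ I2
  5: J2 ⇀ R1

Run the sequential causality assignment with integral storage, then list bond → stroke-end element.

β0 stroke→J1
β1 stroke→I1
β2 stroke→Sf1
β3 stroke→J2
β4 stroke→I2
β5 stroke→R1

b2 |Sf1  (Sf1 (Sf) sets flow on bond)
b3 |J2  (Se1 fixes effort; stroke away)
b0 |J1  (common-e at J2 fixed by 3)
b1 |I1  (J2 effort already set via bond 3)
b5 |R1  (J2 effort already set via bond 3)
b4 |I2  (common-e at J1 fixed by 0)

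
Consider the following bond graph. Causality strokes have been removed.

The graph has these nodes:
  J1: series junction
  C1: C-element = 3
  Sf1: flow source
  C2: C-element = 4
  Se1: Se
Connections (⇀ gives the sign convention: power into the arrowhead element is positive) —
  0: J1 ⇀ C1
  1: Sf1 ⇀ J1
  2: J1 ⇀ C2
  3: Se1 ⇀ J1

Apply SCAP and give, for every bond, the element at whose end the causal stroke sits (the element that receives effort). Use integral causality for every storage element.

bond 0 stroke→J1
bond 1 stroke→Sf1
bond 2 stroke→J1
bond 3 stroke→J1

b1 stroke at Sf1  (source Sf1 imposes f)
b3 stroke at J1  (source Se1 imposes e)
b0 stroke at J1  (common-f at J1 fixed by 1)
b2 stroke at J1  (1-jn J1 has f-setter on 1)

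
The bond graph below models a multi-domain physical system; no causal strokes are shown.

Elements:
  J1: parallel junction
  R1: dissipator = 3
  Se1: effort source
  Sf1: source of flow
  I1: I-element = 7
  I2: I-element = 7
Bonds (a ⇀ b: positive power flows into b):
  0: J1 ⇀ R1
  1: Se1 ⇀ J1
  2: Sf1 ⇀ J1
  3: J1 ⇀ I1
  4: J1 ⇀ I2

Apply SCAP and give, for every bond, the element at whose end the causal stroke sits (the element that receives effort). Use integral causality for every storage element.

bond 1 |J1  (Se1 fixes effort; stroke away)
bond 2 |Sf1  (source Sf1 imposes f)
bond 0 |R1  (common-e at J1 fixed by 1)
bond 3 |I1  (J1: bond 1 brought effort, rest push out)
bond 4 |I2  (J1: bond 1 brought effort, rest push out)

bond 0 stroke→R1
bond 1 stroke→J1
bond 2 stroke→Sf1
bond 3 stroke→I1
bond 4 stroke→I2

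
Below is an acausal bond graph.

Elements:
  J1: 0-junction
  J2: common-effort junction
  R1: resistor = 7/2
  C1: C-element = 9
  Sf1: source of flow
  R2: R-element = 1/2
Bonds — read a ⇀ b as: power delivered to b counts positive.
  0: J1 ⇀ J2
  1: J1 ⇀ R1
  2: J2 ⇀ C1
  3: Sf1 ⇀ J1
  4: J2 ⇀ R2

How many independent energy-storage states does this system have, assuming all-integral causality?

1  (C1 all integral)

#3 |Sf1  (Sf1: flow source, stroke at near end)
#2 |J2  (C1 outputs effort q/C1)
#0 |J1  (0-jn J2 has e-setter on 2)
#4 |R2  (J2 effort already set via bond 2)
#1 |R1  (0-jn J1 has e-setter on 0)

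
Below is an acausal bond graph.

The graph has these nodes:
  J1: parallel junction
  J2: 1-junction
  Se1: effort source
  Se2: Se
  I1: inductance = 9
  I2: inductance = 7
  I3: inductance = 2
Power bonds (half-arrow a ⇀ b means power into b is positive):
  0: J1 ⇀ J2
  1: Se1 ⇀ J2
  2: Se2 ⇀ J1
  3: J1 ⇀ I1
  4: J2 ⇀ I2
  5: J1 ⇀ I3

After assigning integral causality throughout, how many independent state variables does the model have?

β1 stroke at J2  (source Se1 imposes e)
β2 stroke at J1  (Se2 (Se) sets effort on bond)
β0 stroke at J2  (J1 effort already set via bond 2)
β3 stroke at I1  (J1 effort already set via bond 2)
β5 stroke at I3  (0-jn J1 has e-setter on 2)
β4 stroke at I2  (J2 needs exactly one f-in)

3  (I1, I2, I3 all integral)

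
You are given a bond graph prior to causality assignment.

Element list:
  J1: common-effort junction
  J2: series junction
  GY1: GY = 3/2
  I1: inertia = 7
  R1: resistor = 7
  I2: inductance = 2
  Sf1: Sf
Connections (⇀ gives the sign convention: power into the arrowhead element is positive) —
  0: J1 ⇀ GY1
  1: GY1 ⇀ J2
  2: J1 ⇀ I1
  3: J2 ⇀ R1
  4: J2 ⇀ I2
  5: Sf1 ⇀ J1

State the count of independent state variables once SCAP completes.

b5 →Sf1  (Sf1 fixes flow; stroke at Sf1)
b2 →I1  (I1 integral (f out))
b0 →J1  (only one effort-in slot at J1)
b1 →J2  (GY1: gyrator matches bond 0)
b4 →I2  (prefer integral on I2)
b3 →J2  (J2 flow already set via bond 4)

2  (I1, I2 all integral)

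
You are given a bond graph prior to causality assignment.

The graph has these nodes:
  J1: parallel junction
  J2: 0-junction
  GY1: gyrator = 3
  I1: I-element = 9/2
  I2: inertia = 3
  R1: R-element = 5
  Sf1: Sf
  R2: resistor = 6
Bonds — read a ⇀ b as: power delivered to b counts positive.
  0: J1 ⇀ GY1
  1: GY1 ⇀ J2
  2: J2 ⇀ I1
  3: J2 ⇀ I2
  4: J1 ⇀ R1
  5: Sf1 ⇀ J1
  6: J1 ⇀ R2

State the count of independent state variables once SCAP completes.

2  (I1, I2 all integral)

β5 →Sf1  (Sf1 fixes flow; stroke at Sf1)
β2 →I1  (I1 outputs flow p/I1)
β3 →I2  (I2 integral (f out))
β1 →J2  (J2: last free bond brings effort in)
β0 →J1  (GY1 both-in/both-out from 1)
β4 →R1  (0-jn J1 has e-setter on 0)
β6 →R2  (common-e at J1 fixed by 0)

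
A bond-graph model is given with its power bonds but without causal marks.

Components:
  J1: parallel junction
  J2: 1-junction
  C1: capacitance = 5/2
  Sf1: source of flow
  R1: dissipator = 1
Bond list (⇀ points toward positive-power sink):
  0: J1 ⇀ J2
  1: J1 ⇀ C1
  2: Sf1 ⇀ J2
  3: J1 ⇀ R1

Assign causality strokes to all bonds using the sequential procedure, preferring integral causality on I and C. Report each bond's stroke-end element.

bond 0 stroke→J2
bond 1 stroke→J1
bond 2 stroke→Sf1
bond 3 stroke→R1

β2 |Sf1  (Sf1 (Sf) sets flow on bond)
β0 |J2  (J2 flow already set via bond 2)
β1 |J1  (C1: C, integral causality)
β3 |R1  (J1 effort already set via bond 1)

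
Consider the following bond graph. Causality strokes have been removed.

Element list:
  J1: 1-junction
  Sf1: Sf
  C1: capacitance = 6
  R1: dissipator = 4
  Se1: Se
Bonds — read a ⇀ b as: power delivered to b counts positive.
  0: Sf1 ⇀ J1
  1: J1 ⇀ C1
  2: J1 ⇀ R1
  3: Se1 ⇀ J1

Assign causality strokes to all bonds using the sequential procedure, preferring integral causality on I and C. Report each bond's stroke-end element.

b0 stroke→Sf1
b1 stroke→J1
b2 stroke→J1
b3 stroke→J1

#0 stroke→Sf1  (Sf1 (Sf) sets flow on bond)
#3 stroke→J1  (source Se1 imposes e)
#1 stroke→J1  (common-f at J1 fixed by 0)
#2 stroke→J1  (1-jn J1 has f-setter on 0)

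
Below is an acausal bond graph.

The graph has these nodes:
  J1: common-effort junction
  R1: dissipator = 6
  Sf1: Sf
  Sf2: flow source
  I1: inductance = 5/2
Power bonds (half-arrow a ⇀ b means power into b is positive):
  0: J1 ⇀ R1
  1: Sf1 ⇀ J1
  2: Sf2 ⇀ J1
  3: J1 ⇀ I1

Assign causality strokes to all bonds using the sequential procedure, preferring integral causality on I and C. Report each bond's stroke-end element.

b1 stroke at Sf1  (Sf1: flow source, stroke at near end)
b2 stroke at Sf2  (Sf2 (Sf) sets flow on bond)
b3 stroke at I1  (I1 outputs flow p/I1)
b0 stroke at J1  (closing 0-jn rule on J1)

b0 stroke at J1
b1 stroke at Sf1
b2 stroke at Sf2
b3 stroke at I1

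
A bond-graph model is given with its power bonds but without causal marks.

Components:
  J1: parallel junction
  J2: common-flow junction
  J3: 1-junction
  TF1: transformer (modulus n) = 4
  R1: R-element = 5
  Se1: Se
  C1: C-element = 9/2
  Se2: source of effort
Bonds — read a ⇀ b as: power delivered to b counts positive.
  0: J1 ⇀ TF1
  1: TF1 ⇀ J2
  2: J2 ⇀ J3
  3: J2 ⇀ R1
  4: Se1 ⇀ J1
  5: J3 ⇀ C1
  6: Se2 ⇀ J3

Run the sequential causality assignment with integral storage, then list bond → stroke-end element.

#0 →TF1
#1 →J2
#2 →J2
#3 →R1
#4 →J1
#5 →J3
#6 →J3

#4 stroke at J1  (Se1 (Se) sets effort on bond)
#6 stroke at J3  (Se2: effort source, stroke at far end)
#0 stroke at TF1  (common-e at J1 fixed by 4)
#1 stroke at J2  (through TF1, causality passes straight; one stroke at TF1)
#5 stroke at J3  (C1 outputs effort q/C1)
#2 stroke at J2  (closing 1-jn rule on J3)
#3 stroke at R1  (J2 needs exactly one f-in)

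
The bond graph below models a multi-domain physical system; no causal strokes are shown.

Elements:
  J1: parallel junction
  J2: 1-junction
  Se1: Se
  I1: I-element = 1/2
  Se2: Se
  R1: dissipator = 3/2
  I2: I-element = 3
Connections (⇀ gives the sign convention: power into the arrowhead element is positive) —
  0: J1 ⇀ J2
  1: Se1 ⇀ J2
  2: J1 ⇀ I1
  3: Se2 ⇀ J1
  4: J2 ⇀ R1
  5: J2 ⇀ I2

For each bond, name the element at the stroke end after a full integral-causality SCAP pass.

β0 |J2
β1 |J2
β2 |I1
β3 |J1
β4 |J2
β5 |I2

β1 |J2  (source Se1 imposes e)
β3 |J1  (Se2: effort source, stroke at far end)
β0 |J2  (J1: bond 3 brought effort, rest push out)
β2 |I1  (0-jn J1 has e-setter on 3)
β5 |I2  (I2 integral (f out))
β4 |J2  (1-jn J2 has f-setter on 5)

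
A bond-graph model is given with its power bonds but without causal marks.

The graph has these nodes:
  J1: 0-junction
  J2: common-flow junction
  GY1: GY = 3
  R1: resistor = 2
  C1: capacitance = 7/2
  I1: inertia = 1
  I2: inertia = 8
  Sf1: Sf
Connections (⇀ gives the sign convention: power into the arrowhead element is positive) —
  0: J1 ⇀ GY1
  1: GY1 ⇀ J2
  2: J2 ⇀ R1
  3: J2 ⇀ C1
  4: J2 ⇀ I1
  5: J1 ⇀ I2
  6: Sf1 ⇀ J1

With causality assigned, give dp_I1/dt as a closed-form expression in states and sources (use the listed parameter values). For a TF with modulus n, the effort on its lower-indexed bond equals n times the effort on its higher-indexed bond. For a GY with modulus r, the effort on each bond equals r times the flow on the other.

β6 →Sf1  (source Sf1 imposes f)
β3 →J2  (C1 outputs effort q/C1)
β4 →I1  (I1 outputs flow p/I1)
β1 →J2  (1-jn J2 has f-setter on 4)
β2 →J2  (J2: bond 4 brought flow, rest push out)
β0 →J1  (GY1: gyrator matches bond 1)
β5 →I2  (0-jn J1 has e-setter on 0)

dp_I1/dt = 3*F_Sf1 - 2*p_I1 - 3*p_I2/8 - 2*q_C1/7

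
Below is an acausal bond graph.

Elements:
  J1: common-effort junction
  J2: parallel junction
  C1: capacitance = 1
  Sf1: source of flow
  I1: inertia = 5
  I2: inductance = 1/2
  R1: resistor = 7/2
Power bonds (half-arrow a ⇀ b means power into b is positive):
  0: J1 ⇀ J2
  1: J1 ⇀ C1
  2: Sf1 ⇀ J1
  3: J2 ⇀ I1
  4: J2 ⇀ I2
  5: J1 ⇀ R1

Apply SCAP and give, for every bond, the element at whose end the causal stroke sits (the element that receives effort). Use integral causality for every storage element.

b2 |Sf1  (Sf1 fixes flow; stroke at Sf1)
b1 |J1  (C1 integral (e out))
b0 |J2  (0-jn J1 has e-setter on 1)
b5 |R1  (0-jn J1 has e-setter on 1)
b3 |I1  (J2: bond 0 brought effort, rest push out)
b4 |I2  (0-jn J2 has e-setter on 0)

b0 stroke→J2
b1 stroke→J1
b2 stroke→Sf1
b3 stroke→I1
b4 stroke→I2
b5 stroke→R1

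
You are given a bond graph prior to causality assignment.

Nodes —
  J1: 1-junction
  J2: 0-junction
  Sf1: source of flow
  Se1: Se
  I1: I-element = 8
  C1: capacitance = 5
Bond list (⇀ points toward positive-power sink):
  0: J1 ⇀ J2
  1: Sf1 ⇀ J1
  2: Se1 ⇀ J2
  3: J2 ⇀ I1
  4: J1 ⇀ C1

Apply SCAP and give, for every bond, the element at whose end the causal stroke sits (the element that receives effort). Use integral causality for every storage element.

b1 |Sf1  (Sf1 fixes flow; stroke at Sf1)
b2 |J2  (Se1 fixes effort; stroke away)
b0 |J1  (common-f at J1 fixed by 1)
b4 |J1  (J1: bond 1 brought flow, rest push out)
b3 |I1  (J2 effort already set via bond 2)

b0 |J1
b1 |Sf1
b2 |J2
b3 |I1
b4 |J1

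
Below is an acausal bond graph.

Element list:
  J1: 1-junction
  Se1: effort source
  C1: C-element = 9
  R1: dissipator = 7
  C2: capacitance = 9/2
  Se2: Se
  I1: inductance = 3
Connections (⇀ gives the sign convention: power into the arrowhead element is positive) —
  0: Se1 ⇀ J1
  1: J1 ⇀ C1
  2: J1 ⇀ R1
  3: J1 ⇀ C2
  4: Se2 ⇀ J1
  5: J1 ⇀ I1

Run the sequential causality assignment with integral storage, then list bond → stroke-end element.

#0 →J1
#1 →J1
#2 →J1
#3 →J1
#4 →J1
#5 →I1

β0 |J1  (Se1 (Se) sets effort on bond)
β4 |J1  (source Se2 imposes e)
β1 |J1  (prefer integral on C1)
β3 |J1  (C2 integral (e out))
β5 |I1  (I1 outputs flow p/I1)
β2 |J1  (1-jn J1 has f-setter on 5)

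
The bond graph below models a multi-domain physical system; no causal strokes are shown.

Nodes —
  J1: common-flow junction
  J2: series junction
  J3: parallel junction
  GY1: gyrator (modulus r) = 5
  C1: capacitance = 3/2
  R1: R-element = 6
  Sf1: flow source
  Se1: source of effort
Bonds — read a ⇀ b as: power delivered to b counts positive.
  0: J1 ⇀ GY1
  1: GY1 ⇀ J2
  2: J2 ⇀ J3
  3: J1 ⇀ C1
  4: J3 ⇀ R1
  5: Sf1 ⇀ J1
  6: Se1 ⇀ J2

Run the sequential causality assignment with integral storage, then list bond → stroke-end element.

bond 0 |J1
bond 1 |J2
bond 2 |J3
bond 3 |J1
bond 4 |R1
bond 5 |Sf1
bond 6 |J2

b5 stroke→Sf1  (Sf1: flow source, stroke at near end)
b6 stroke→J2  (Se1: effort source, stroke at far end)
b0 stroke→J1  (1-jn J1 has f-setter on 5)
b3 stroke→J1  (J1 flow already set via bond 5)
b1 stroke→J2  (GY1: gyrator matches bond 0)
b2 stroke→J3  (J2: last free bond brings flow in)
b4 stroke→R1  (J3 effort already set via bond 2)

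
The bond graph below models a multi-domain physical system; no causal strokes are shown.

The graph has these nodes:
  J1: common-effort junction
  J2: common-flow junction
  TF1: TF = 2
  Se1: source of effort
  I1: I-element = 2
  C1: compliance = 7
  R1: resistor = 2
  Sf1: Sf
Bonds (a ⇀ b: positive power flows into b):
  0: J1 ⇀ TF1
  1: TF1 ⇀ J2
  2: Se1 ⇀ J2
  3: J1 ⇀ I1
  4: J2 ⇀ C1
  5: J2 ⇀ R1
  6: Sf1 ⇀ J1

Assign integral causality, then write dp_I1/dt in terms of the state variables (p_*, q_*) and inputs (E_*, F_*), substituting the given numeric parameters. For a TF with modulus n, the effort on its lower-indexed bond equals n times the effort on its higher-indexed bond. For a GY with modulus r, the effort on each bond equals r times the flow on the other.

b2 stroke at J2  (Se1 (Se) sets effort on bond)
b6 stroke at Sf1  (Sf1 (Sf) sets flow on bond)
b3 stroke at I1  (prefer integral on I1)
b0 stroke at J1  (J1: last free bond brings effort in)
b1 stroke at TF1  (TF1 one-in-one-out from 0)
b4 stroke at J2  (common-f at J2 fixed by 1)
b5 stroke at J2  (1-jn J2 has f-setter on 1)

dp_I1/dt = -2*E_Se1 + 8*F_Sf1 - 4*p_I1 + 2*q_C1/7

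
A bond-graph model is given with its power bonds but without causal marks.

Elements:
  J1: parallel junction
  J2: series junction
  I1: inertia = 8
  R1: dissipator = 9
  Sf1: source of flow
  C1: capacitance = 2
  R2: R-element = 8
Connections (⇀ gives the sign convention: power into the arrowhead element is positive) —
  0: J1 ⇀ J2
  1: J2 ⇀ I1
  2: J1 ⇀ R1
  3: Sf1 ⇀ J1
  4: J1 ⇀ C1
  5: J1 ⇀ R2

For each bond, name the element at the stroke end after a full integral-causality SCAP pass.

#0 →J2
#1 →I1
#2 →R1
#3 →Sf1
#4 →J1
#5 →R2

bond 3 |Sf1  (source Sf1 imposes f)
bond 1 |I1  (I1 integral (f out))
bond 0 |J2  (1-jn J2 has f-setter on 1)
bond 4 |J1  (prefer integral on C1)
bond 2 |R1  (0-jn J1 has e-setter on 4)
bond 5 |R2  (J1: bond 4 brought effort, rest push out)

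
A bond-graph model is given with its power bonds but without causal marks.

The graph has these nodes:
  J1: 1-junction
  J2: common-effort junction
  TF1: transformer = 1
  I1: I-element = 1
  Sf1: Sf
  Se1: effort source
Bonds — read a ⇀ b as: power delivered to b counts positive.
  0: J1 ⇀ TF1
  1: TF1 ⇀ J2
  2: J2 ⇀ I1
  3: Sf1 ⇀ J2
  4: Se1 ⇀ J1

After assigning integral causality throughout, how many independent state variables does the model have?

1  (I1 all integral)

bond 3 stroke at Sf1  (Sf1: flow source, stroke at near end)
bond 4 stroke at J1  (Se1: effort source, stroke at far end)
bond 0 stroke at TF1  (only one flow-in slot at J1)
bond 1 stroke at J2  (TF1 one-in-one-out from 0)
bond 2 stroke at I1  (J2 effort already set via bond 1)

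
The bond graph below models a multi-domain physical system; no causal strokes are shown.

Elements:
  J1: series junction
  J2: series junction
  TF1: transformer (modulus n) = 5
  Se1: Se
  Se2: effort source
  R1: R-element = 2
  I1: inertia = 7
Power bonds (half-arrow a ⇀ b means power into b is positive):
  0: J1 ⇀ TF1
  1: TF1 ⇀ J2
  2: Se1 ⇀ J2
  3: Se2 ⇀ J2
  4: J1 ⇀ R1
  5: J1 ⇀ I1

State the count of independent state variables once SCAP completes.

1  (I1 all integral)

#2 |J2  (source Se1 imposes e)
#3 |J2  (Se2 (Se) sets effort on bond)
#1 |TF1  (J2: last free bond brings flow in)
#0 |J1  (through TF1, causality passes straight; one stroke at TF1)
#5 |I1  (I1 integral (f out))
#4 |J1  (1-jn J1 has f-setter on 5)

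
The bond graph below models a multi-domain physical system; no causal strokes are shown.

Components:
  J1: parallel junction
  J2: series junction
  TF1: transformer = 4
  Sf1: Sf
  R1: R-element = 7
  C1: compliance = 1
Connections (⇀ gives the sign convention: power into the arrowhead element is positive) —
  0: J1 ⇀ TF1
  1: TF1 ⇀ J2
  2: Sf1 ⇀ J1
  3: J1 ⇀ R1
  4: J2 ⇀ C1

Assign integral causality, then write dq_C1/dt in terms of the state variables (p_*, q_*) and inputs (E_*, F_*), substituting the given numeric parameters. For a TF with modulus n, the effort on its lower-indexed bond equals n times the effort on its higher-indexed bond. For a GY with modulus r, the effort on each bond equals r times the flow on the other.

b2 →Sf1  (Sf1 fixes flow; stroke at Sf1)
b4 →J2  (C1 integral (e out))
b1 →TF1  (closing 1-jn rule on J2)
b0 →J1  (TF1 one-in-one-out from 1)
b3 →R1  (J1 effort already set via bond 0)

dq_C1/dt = 4*F_Sf1 - 16*q_C1/7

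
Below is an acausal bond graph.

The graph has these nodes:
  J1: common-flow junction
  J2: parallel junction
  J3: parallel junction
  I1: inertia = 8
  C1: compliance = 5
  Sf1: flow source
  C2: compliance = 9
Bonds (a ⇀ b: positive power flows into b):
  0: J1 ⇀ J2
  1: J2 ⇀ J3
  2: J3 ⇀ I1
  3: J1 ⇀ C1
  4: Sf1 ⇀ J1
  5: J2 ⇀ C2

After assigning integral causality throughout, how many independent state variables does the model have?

3  (C1, C2, I1 all integral)

#4 →Sf1  (Sf1 fixes flow; stroke at Sf1)
#0 →J1  (J1 flow already set via bond 4)
#3 →J1  (J1: bond 4 brought flow, rest push out)
#2 →I1  (I1: I, integral causality)
#1 →J3  (only one effort-in slot at J3)
#5 →J2  (closing 0-jn rule on J2)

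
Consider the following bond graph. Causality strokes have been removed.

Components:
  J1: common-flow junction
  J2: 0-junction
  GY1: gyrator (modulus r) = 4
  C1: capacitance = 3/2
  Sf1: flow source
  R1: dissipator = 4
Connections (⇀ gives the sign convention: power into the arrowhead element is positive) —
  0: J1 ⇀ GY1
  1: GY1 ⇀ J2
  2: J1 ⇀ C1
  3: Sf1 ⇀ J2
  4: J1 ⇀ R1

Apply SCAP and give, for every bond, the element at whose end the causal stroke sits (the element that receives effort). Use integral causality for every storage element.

bond 0 |J1
bond 1 |J2
bond 2 |J1
bond 3 |Sf1
bond 4 |R1

β3 stroke→Sf1  (Sf1 (Sf) sets flow on bond)
β1 stroke→J2  (closing 0-jn rule on J2)
β0 stroke→J1  (GY GY1: same side as bond 1)
β2 stroke→J1  (C1: C, integral causality)
β4 stroke→R1  (closing 1-jn rule on J1)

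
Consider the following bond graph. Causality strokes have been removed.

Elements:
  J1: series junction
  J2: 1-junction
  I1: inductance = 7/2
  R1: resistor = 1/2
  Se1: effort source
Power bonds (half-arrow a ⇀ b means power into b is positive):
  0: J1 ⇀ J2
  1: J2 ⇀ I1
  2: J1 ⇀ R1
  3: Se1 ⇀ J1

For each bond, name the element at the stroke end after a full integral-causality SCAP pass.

b0 stroke at J2
b1 stroke at I1
b2 stroke at J1
b3 stroke at J1

#3 |J1  (Se1: effort source, stroke at far end)
#1 |I1  (I1 outputs flow p/I1)
#0 |J2  (J2: bond 1 brought flow, rest push out)
#2 |J1  (J1 flow already set via bond 0)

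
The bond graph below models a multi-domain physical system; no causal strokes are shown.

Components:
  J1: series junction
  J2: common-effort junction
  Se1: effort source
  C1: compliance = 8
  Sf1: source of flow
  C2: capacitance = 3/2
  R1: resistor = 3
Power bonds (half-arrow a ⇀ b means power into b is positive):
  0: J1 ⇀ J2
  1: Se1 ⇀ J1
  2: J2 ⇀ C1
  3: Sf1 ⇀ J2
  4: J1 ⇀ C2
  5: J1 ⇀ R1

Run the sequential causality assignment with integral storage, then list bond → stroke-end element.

b0 |J1
b1 |J1
b2 |J2
b3 |Sf1
b4 |J1
b5 |R1

b1 stroke at J1  (Se1 fixes effort; stroke away)
b3 stroke at Sf1  (Sf1 fixes flow; stroke at Sf1)
b2 stroke at J2  (prefer integral on C1)
b0 stroke at J1  (0-jn J2 has e-setter on 2)
b4 stroke at J1  (prefer integral on C2)
b5 stroke at R1  (only one flow-in slot at J1)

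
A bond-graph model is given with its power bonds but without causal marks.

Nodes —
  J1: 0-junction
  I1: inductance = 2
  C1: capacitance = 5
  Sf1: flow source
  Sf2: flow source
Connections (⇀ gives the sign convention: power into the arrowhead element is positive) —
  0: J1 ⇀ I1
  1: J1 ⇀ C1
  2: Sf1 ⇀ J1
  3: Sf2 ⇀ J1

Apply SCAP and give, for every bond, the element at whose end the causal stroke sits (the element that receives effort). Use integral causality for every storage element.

β2 stroke→Sf1  (source Sf1 imposes f)
β3 stroke→Sf2  (Sf2: flow source, stroke at near end)
β0 stroke→I1  (I1 integral (f out))
β1 stroke→J1  (J1 needs exactly one e-in)

β0 stroke→I1
β1 stroke→J1
β2 stroke→Sf1
β3 stroke→Sf2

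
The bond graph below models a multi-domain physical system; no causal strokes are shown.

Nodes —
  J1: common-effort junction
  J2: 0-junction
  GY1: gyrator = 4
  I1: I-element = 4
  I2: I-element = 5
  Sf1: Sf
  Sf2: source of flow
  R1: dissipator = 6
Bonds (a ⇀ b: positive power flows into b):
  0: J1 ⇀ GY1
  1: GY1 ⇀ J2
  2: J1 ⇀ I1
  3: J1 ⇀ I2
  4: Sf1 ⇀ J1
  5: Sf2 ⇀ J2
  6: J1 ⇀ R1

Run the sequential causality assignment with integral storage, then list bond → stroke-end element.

β4 |Sf1  (Sf1: flow source, stroke at near end)
β5 |Sf2  (source Sf2 imposes f)
β1 |J2  (J2 needs exactly one e-in)
β0 |J1  (GY1: gyrator matches bond 1)
β2 |I1  (common-e at J1 fixed by 0)
β3 |I2  (J1 effort already set via bond 0)
β6 |R1  (0-jn J1 has e-setter on 0)

bond 0 →J1
bond 1 →J2
bond 2 →I1
bond 3 →I2
bond 4 →Sf1
bond 5 →Sf2
bond 6 →R1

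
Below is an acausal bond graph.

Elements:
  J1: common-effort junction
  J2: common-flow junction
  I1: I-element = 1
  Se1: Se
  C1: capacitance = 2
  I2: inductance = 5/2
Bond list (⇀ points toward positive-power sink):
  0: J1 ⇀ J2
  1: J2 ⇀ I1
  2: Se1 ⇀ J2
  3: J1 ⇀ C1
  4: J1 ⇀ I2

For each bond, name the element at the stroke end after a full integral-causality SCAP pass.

#2 →J2  (source Se1 imposes e)
#1 →I1  (I1 outputs flow p/I1)
#0 →J2  (common-f at J2 fixed by 1)
#3 →J1  (C1 outputs effort q/C1)
#4 →I2  (J1: bond 3 brought effort, rest push out)

bond 0 |J2
bond 1 |I1
bond 2 |J2
bond 3 |J1
bond 4 |I2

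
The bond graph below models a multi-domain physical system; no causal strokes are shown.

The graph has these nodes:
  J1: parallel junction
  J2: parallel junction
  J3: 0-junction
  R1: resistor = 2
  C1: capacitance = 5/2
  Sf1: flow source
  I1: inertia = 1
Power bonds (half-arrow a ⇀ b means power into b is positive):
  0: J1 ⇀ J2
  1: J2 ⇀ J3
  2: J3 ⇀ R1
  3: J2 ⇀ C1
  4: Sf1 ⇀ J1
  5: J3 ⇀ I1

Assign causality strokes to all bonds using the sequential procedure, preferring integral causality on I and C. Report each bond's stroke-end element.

#4 stroke at Sf1  (Sf1 (Sf) sets flow on bond)
#0 stroke at J1  (closing 0-jn rule on J1)
#3 stroke at J2  (C1: C, integral causality)
#1 stroke at J3  (0-jn J2 has e-setter on 3)
#2 stroke at R1  (J3: bond 1 brought effort, rest push out)
#5 stroke at I1  (J3 effort already set via bond 1)

β0 stroke→J1
β1 stroke→J3
β2 stroke→R1
β3 stroke→J2
β4 stroke→Sf1
β5 stroke→I1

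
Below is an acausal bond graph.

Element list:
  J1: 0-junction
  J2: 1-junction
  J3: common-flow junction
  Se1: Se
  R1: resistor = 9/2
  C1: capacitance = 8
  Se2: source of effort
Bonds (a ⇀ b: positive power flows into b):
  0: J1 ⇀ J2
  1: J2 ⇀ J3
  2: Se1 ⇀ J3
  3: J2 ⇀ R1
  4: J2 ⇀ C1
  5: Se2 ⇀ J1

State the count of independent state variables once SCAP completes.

β2 |J3  (Se1 fixes effort; stroke away)
β5 |J1  (Se2 fixes effort; stroke away)
β0 |J2  (J1 effort already set via bond 5)
β1 |J2  (only one flow-in slot at J3)
β4 |J2  (C1: C, integral causality)
β3 |R1  (closing 1-jn rule on J2)

1  (C1 all integral)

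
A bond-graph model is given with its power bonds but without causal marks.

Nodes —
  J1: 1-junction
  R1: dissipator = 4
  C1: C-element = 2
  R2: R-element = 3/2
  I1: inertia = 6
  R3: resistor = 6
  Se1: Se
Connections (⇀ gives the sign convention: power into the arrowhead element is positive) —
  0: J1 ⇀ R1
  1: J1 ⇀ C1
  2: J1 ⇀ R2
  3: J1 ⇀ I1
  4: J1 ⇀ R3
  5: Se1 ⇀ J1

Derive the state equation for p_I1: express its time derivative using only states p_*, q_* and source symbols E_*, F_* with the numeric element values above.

dp_I1/dt = E_Se1 - 23*p_I1/12 - q_C1/2

#5 stroke at J1  (Se1 fixes effort; stroke away)
#1 stroke at J1  (C1 outputs effort q/C1)
#3 stroke at I1  (I1 outputs flow p/I1)
#0 stroke at J1  (common-f at J1 fixed by 3)
#2 stroke at J1  (1-jn J1 has f-setter on 3)
#4 stroke at J1  (1-jn J1 has f-setter on 3)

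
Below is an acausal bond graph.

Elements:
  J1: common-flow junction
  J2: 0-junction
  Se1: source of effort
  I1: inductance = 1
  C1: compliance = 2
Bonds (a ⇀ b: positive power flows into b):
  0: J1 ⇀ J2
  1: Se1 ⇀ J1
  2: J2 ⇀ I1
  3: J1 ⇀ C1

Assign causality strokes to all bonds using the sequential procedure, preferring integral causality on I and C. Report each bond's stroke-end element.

β0 |J2
β1 |J1
β2 |I1
β3 |J1

bond 1 →J1  (Se1 fixes effort; stroke away)
bond 2 →I1  (I1 integral (f out))
bond 0 →J2  (only one effort-in slot at J2)
bond 3 →J1  (J1: bond 0 brought flow, rest push out)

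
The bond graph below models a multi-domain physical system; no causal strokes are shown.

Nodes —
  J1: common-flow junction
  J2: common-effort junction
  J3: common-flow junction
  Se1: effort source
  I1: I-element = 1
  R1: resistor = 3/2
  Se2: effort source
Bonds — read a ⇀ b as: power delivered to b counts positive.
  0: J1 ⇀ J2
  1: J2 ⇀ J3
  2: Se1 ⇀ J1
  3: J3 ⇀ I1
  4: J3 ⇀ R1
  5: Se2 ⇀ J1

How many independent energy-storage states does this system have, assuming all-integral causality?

β2 stroke at J1  (Se1: effort source, stroke at far end)
β5 stroke at J1  (Se2 fixes effort; stroke away)
β0 stroke at J2  (only one flow-in slot at J1)
β1 stroke at J3  (J2 effort already set via bond 0)
β3 stroke at I1  (I1: I, integral causality)
β4 stroke at J3  (J3: bond 3 brought flow, rest push out)

1  (I1 all integral)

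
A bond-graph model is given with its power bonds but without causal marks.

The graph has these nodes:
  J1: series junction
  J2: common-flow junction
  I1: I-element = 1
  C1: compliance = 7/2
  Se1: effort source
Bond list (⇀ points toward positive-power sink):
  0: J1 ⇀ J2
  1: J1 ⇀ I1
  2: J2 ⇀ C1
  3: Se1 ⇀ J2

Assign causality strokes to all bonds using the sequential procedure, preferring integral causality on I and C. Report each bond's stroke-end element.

bond 3 |J2  (source Se1 imposes e)
bond 1 |I1  (I1 integral (f out))
bond 0 |J1  (J1 flow already set via bond 1)
bond 2 |J2  (common-f at J2 fixed by 0)

#0 stroke→J1
#1 stroke→I1
#2 stroke→J2
#3 stroke→J2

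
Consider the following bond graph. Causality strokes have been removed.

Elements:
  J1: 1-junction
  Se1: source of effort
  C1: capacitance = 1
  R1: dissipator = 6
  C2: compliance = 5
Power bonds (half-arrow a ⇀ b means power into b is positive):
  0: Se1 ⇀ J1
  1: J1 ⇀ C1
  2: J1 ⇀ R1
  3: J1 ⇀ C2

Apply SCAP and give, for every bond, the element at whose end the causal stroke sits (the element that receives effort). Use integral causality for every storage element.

β0 |J1  (Se1 fixes effort; stroke away)
β1 |J1  (prefer integral on C1)
β3 |J1  (C2 integral (e out))
β2 |R1  (J1: last free bond brings flow in)

b0 |J1
b1 |J1
b2 |R1
b3 |J1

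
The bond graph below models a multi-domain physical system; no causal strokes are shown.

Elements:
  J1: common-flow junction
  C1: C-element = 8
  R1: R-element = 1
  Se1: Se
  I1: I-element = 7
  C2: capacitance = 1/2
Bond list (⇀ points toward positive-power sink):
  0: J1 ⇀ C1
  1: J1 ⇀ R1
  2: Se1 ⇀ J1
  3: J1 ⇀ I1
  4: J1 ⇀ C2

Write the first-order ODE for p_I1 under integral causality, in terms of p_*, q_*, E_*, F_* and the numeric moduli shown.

b2 →J1  (Se1 (Se) sets effort on bond)
b0 →J1  (C1: C, integral causality)
b3 →I1  (prefer integral on I1)
b1 →J1  (1-jn J1 has f-setter on 3)
b4 →J1  (J1 flow already set via bond 3)

dp_I1/dt = E_Se1 - p_I1/7 - q_C1/8 - 2*q_C2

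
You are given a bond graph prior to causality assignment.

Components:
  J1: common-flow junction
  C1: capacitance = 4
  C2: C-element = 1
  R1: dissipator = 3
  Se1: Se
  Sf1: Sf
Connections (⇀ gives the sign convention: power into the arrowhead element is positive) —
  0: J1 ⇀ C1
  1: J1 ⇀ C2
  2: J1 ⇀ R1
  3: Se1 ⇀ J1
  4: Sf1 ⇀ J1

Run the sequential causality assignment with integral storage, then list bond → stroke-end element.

b0 →J1
b1 →J1
b2 →J1
b3 →J1
b4 →Sf1

#3 stroke at J1  (source Se1 imposes e)
#4 stroke at Sf1  (Sf1 (Sf) sets flow on bond)
#0 stroke at J1  (J1: bond 4 brought flow, rest push out)
#1 stroke at J1  (J1 flow already set via bond 4)
#2 stroke at J1  (J1 flow already set via bond 4)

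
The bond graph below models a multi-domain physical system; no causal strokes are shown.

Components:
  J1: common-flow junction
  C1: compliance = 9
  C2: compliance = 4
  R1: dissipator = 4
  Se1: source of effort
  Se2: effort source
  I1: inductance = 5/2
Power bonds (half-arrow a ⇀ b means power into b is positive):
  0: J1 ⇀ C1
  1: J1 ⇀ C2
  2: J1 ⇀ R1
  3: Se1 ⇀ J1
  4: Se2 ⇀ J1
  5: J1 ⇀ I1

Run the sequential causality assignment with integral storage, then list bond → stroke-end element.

bond 3 stroke at J1  (Se1: effort source, stroke at far end)
bond 4 stroke at J1  (Se2: effort source, stroke at far end)
bond 0 stroke at J1  (C1 outputs effort q/C1)
bond 1 stroke at J1  (C2: C, integral causality)
bond 5 stroke at I1  (I1: I, integral causality)
bond 2 stroke at J1  (1-jn J1 has f-setter on 5)

bond 0 →J1
bond 1 →J1
bond 2 →J1
bond 3 →J1
bond 4 →J1
bond 5 →I1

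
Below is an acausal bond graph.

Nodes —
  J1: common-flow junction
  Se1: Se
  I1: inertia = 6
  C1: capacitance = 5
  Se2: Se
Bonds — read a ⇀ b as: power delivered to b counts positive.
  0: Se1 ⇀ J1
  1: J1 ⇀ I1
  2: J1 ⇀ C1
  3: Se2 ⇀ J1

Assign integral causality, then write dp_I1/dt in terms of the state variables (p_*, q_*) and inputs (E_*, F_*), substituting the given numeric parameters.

bond 0 →J1  (Se1 fixes effort; stroke away)
bond 3 →J1  (Se2: effort source, stroke at far end)
bond 1 →I1  (prefer integral on I1)
bond 2 →J1  (J1 flow already set via bond 1)

dp_I1/dt = E_Se1 + E_Se2 - q_C1/5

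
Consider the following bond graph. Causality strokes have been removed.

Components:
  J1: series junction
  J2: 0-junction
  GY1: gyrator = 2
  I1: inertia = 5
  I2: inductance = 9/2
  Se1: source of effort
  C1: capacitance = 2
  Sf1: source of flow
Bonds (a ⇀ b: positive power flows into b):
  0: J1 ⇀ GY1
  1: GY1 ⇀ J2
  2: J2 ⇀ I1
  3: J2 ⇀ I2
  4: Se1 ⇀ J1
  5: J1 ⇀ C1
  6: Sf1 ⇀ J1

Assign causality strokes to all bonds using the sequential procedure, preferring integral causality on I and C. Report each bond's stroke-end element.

β0 stroke at J1
β1 stroke at J2
β2 stroke at I1
β3 stroke at I2
β4 stroke at J1
β5 stroke at J1
β6 stroke at Sf1

β4 stroke→J1  (source Se1 imposes e)
β6 stroke→Sf1  (Sf1 (Sf) sets flow on bond)
β0 stroke→J1  (J1 flow already set via bond 6)
β5 stroke→J1  (J1 flow already set via bond 6)
β1 stroke→J2  (GY1 both-in/both-out from 0)
β2 stroke→I1  (common-e at J2 fixed by 1)
β3 stroke→I2  (J2: bond 1 brought effort, rest push out)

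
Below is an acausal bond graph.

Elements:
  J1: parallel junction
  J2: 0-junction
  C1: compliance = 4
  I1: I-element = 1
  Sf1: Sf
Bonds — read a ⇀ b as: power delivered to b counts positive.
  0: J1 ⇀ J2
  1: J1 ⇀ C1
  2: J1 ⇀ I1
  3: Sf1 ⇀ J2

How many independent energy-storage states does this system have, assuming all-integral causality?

2  (C1, I1 all integral)

β3 |Sf1  (source Sf1 imposes f)
β0 |J2  (J2: last free bond brings effort in)
β1 |J1  (C1 outputs effort q/C1)
β2 |I1  (J1 effort already set via bond 1)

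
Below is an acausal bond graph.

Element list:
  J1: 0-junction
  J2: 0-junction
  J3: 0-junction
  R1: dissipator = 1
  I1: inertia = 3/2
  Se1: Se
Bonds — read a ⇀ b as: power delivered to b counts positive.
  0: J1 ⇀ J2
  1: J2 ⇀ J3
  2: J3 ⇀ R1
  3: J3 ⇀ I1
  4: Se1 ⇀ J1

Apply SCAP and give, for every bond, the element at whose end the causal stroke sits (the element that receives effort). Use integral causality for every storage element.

#0 →J2
#1 →J3
#2 →R1
#3 →I1
#4 →J1

#4 stroke→J1  (Se1 fixes effort; stroke away)
#0 stroke→J2  (0-jn J1 has e-setter on 4)
#1 stroke→J3  (J2: bond 0 brought effort, rest push out)
#2 stroke→R1  (0-jn J3 has e-setter on 1)
#3 stroke→I1  (common-e at J3 fixed by 1)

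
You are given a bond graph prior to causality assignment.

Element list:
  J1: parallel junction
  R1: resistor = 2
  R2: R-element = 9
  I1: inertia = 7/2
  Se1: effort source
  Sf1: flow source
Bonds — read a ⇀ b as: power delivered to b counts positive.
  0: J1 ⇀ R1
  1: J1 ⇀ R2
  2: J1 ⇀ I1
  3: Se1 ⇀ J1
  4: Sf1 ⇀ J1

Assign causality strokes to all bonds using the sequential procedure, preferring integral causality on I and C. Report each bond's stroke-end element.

b0 |R1
b1 |R2
b2 |I1
b3 |J1
b4 |Sf1

β3 |J1  (source Se1 imposes e)
β4 |Sf1  (Sf1: flow source, stroke at near end)
β0 |R1  (0-jn J1 has e-setter on 3)
β1 |R2  (J1: bond 3 brought effort, rest push out)
β2 |I1  (J1 effort already set via bond 3)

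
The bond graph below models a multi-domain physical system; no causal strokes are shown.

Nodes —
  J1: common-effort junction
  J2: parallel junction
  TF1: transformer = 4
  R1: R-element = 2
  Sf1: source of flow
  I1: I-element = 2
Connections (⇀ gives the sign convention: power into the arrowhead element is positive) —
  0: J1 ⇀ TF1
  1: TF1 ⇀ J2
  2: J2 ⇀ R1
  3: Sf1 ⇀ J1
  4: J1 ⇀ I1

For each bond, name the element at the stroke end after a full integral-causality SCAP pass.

β0 |J1
β1 |TF1
β2 |J2
β3 |Sf1
β4 |I1

β3 stroke→Sf1  (Sf1 fixes flow; stroke at Sf1)
β4 stroke→I1  (I1 outputs flow p/I1)
β0 stroke→J1  (closing 0-jn rule on J1)
β1 stroke→TF1  (TF TF1: opposite of bond 0)
β2 stroke→J2  (J2: last free bond brings effort in)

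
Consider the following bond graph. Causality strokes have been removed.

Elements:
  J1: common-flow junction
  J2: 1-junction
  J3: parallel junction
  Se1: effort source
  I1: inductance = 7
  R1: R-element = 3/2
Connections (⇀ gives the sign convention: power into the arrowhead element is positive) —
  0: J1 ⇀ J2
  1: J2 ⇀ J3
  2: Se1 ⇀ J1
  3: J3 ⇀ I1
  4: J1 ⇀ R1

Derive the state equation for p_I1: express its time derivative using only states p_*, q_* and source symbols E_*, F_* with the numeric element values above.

#2 →J1  (Se1 (Se) sets effort on bond)
#3 →I1  (I1: I, integral causality)
#1 →J3  (J3 needs exactly one e-in)
#0 →J2  (1-jn J2 has f-setter on 1)
#4 →J1  (common-f at J1 fixed by 0)

dp_I1/dt = E_Se1 - 3*p_I1/14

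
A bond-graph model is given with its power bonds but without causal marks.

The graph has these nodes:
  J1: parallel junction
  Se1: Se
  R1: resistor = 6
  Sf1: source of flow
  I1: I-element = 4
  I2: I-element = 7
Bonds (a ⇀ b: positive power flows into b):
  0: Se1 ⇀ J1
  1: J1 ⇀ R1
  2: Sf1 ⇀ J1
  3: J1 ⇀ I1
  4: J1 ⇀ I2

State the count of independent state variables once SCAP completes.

β0 →J1  (source Se1 imposes e)
β2 →Sf1  (source Sf1 imposes f)
β1 →R1  (0-jn J1 has e-setter on 0)
β3 →I1  (common-e at J1 fixed by 0)
β4 →I2  (J1 effort already set via bond 0)

2  (I1, I2 all integral)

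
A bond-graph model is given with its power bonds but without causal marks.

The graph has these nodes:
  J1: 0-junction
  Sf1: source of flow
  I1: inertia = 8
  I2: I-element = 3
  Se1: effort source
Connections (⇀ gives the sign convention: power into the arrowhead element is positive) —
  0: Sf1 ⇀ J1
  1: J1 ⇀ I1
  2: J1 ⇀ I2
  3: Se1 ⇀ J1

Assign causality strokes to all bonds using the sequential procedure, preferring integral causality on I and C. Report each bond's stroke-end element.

#0 stroke→Sf1  (Sf1 fixes flow; stroke at Sf1)
#3 stroke→J1  (Se1 fixes effort; stroke away)
#1 stroke→I1  (J1 effort already set via bond 3)
#2 stroke→I2  (J1 effort already set via bond 3)

b0 stroke→Sf1
b1 stroke→I1
b2 stroke→I2
b3 stroke→J1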